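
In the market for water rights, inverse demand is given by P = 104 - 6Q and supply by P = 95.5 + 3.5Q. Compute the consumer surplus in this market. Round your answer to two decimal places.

2.40

Setting demand equal to supply, 8.5 = 9.5Q, so Q* = 0.8947 and P* = 98.6316.
CS is the area between the demand curve and P* from 0 to Q*: (1/2)(0.8947)(5.3684) = 2.4017.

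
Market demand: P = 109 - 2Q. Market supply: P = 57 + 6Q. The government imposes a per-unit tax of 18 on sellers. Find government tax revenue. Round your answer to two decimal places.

Without the tax, 109 - 2Q = 57 + 6Q so Q* = 6.5 and P* = 96.
A tax on sellers shifts supply up by 18: 109 - 2Q = 57 + 6Q + 18, so Q_t = 4.25. Buyers pay P_b = 100.5; sellers receive P_s = P_b - 18 = 82.5.
Revenue is the tax times quantity traded: 18 x 4.25 = 76.5.

76.50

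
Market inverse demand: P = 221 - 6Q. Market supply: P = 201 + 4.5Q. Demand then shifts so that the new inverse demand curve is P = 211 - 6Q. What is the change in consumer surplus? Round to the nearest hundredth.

-8.16

Initial equilibrium: Q_0 = 1.9048, P_0 = 209.5714; CS_0 = (1/2)(1.9048)(11.4286) = 10.8844, PS_0 = (1/2)(1.9048)(8.5714) = 8.1633.
New equilibrium: 211 - 6Q = 201 + 4.5Q gives Q_1 = 0.9524, P_1 = 205.2857; CS_1 = 2.7211, PS_1 = 2.0408.
Change in consumer surplus = 2.7211 - 10.8844 = -8.1633.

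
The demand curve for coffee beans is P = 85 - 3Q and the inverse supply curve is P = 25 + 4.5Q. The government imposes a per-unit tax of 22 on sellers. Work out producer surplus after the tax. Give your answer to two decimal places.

57.76

Pre-tax equilibrium: 85 - 3Q = 25 + 4.5Q gives Q* = 8, P* = 61.
With the tax, sellers need 22 more per unit: 85 - 3Q = 25 + 4.5Q + 22, so Q_t = 5.0667. Buyers pay P_b = 69.8; sellers receive P_s = P_b - 22 = 47.8.
PS = (1/2)(Q_t)(P_s - 25) = (1/2)(5.0667)(22.8) = 57.76.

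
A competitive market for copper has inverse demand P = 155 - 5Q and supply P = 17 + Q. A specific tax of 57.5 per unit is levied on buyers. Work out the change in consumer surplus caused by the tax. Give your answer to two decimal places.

-872.48

Without the tax, 155 - 5Q = 17 + Q so Q* = 23 and P* = 40.
A tax on buyers shifts demand down by 57.5: (155 - 57.5) - 5Q = 17 + Q, so Q_t = 13.4167. Buyers pay P_b = 87.9167; sellers receive P_s = P_b - 57.5 = 30.4167.
Consumers lose the trapezoid between P* and P_b out to Q_t plus the triangle from Q_t to Q*: change in CS = 450.0174 - 1322.5 = -872.4826.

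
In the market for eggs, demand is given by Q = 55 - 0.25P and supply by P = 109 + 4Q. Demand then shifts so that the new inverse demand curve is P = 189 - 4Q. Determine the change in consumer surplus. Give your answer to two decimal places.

-185.03

Rewriting demand in inverse form: P = 220 - 4Q.
Initial equilibrium: Q_0 = 13.875, P_0 = 164.5; CS_0 = (1/2)(13.875)(55.5) = 385.0312, PS_0 = (1/2)(13.875)(55.5) = 385.0312.
New equilibrium: 189 - 4Q = 109 + 4Q gives Q_1 = 10, P_1 = 149; CS_1 = 200, PS_1 = 200.
Change in consumer surplus = 200 - 385.0312 = -185.0312.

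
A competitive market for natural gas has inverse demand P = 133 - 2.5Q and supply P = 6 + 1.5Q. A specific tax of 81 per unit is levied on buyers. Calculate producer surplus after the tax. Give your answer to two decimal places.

Pre-tax equilibrium: 133 - 2.5Q = 6 + 1.5Q gives Q* = 31.75, P* = 53.625.
A tax on buyers shifts demand down by 81: (133 - 81) - 2.5Q = 6 + 1.5Q, so Q_t = 11.5. Buyers pay P_b = 104.25; sellers receive P_s = P_b - 81 = 23.25.
PS = (1/2)(Q_t)(P_s - 6) = (1/2)(11.5)(17.25) = 99.1875.

99.19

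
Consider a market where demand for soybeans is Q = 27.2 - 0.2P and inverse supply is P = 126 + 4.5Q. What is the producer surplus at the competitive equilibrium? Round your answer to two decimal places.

Rewriting demand in inverse form: P = 136 - 5Q.
Setting demand equal to supply, 10 = 9.5Q, so Q* = 1.0526 and P* = 130.7368.
The supply curve's price intercept is 126, so PS = (1/2)(Q*)(P* - 126) = (1/2)(1.0526)(4.7368) = 2.4931.

2.49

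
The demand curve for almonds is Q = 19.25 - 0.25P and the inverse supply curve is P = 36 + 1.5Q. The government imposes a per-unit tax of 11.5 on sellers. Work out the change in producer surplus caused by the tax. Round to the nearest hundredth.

Rewriting demand in inverse form: P = 77 - 4Q.
Pre-tax equilibrium: 77 - 4Q = 36 + 1.5Q gives Q* = 7.4545, P* = 47.1818.
With the tax, sellers need 11.5 more per unit: 77 - 4Q = 36 + 1.5Q + 11.5, so Q_t = 5.3636. Buyers pay P_b = 55.5455; sellers receive P_s = P_b - 11.5 = 44.0455.
Producers lose the trapezoid between P_s and P* out to Q_t plus the triangle from Q_t to Q*: change in PS = 21.5764 - 41.6777 = -20.1012.

-20.10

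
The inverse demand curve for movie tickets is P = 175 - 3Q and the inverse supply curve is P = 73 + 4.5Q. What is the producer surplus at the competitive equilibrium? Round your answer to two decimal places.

416.16

Set 175 - 3Q = 73 + 4.5Q, which gives 102 = 7.5Q, so Q* = 13.6 and P* = 175 - 3(13.6) = 134.2.
Producer surplus is the triangle above supply below P*: (1/2)(13.6)(134.2 - 73) = (1/2)(13.6)(61.2) = 416.16.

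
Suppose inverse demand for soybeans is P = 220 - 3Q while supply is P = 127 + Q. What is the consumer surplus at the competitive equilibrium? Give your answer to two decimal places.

810.84

Set 220 - 3Q = 127 + Q, which gives 93 = 4Q, so Q* = 23.25 and P* = 220 - 3(23.25) = 150.25.
Consumer surplus is the triangle under demand above P*: (1/2)(23.25)(220 - 150.25) = (1/2)(23.25)(69.75) = 810.8438.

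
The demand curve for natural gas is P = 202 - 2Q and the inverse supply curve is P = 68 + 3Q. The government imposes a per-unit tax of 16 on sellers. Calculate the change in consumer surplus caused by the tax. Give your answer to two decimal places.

-161.28

Without the tax, 202 - 2Q = 68 + 3Q so Q* = 26.8 and P* = 148.4.
With the tax, sellers need 16 more per unit: 202 - 2Q = 68 + 3Q + 16, so Q_t = 23.6. Buyers pay P_b = 154.8; sellers receive P_s = P_b - 16 = 138.8.
Consumers lose the trapezoid between P* and P_b out to Q_t plus the triangle from Q_t to Q*: change in CS = 556.96 - 718.24 = -161.28.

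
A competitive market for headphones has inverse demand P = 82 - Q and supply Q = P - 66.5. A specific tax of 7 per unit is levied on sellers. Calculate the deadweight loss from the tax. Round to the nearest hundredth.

Rewriting supply in inverse form: P = 66.5 + Q.
Without the tax, 82 - Q = 66.5 + Q so Q* = 7.75 and P* = 74.25.
With the tax, sellers need 7 more per unit: 82 - Q = 66.5 + Q + 7, so Q_t = 4.25. Buyers pay P_b = 77.75; sellers receive P_s = P_b - 7 = 70.75.
The welfare triangle lost has base Q* - Q_t = 3.5 and height t = 7, so DWL = (1/2)(3.5)(7) = 12.25.

12.25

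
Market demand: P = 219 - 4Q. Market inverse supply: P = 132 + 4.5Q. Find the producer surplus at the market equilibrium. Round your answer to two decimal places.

Set 219 - 4Q = 132 + 4.5Q, which gives 87 = 8.5Q, so Q* = 10.2353 and P* = 219 - 4(10.2353) = 178.0588.
Producer surplus is the triangle above supply below P*: (1/2)(10.2353)(178.0588 - 132) = (1/2)(10.2353)(46.0588) = 235.7128.

235.71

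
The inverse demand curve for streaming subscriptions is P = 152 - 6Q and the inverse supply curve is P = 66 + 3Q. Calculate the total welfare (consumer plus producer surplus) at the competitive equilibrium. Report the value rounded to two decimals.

Equilibrium: 152 - 6Q = 66 + 3Q, so Q* = 9.5556 and P* = 94.6667.
Total surplus is the full triangle between the curves from 0 to Q*: (1/2)(9.5556)(152 - 66) = 410.8889.

410.89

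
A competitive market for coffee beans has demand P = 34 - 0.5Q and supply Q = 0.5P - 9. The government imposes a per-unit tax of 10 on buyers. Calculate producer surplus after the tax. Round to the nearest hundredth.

Rewriting supply in inverse form: P = 18 + 2Q.
Pre-tax equilibrium: 34 - 0.5Q = 18 + 2Q gives Q* = 6.4, P* = 30.8.
With the tax, buyers' net willingness to pay falls by 10: (34 - 10) - 0.5Q = 18 + 2Q, so Q_t = 2.4. Buyers pay P_b = 32.8; sellers receive P_s = P_b - 10 = 22.8.
PS = (1/2)(Q_t)(P_s - 18) = (1/2)(2.4)(4.8) = 5.76.

5.76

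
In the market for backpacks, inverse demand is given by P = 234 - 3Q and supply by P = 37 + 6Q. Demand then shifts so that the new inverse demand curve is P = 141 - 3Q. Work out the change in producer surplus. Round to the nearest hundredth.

-1036.78

Initial equilibrium: Q_0 = 21.8889, P_0 = 168.3333; CS_0 = (1/2)(21.8889)(65.6667) = 718.6852, PS_0 = (1/2)(21.8889)(131.3333) = 1437.3704.
New equilibrium: 141 - 3Q = 37 + 6Q gives Q_1 = 11.5556, P_1 = 106.3333; CS_1 = 200.2963, PS_1 = 400.5926.
Change in producer surplus = 400.5926 - 1437.3704 = -1036.7778.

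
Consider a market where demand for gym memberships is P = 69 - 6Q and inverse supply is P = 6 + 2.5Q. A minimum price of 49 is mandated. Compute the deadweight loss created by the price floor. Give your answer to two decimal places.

70.69

Without the control, 69 - 6Q = 6 + 2.5Q so Q* = 7.4118 and P* = 24.5294.
At P = 49, buyers demand (69 - 49)/6 = 3.3333 while sellers would supply more, so the quantity traded is 3.3333 at price 49.
The lost-trades triangle has base Q* - 3.3333 = 4.0784 and height equal to the gap between the curves at Q = 3.3333, which is 49 - 14.3333 = 34.6667. DWL = (1/2)(4.0784)(34.6667) = 70.6928.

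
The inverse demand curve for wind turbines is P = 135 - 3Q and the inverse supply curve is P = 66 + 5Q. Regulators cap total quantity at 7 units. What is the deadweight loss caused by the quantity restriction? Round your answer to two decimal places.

10.56

Unrestricted equilibrium: Q* = (135 - 66)/(3 + 5) = 8.625.
At Q = 7 the demand price is 135 - 3(7) = 114 and the supply price is 66 + 5(7) = 101.
DWL = (1/2)(gap between curves at 7) x (Q* - 7) = (1/2)(13)(1.625) = 10.5625.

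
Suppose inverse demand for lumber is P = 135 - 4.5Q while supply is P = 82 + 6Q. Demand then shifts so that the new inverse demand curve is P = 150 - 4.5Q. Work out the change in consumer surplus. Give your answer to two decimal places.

Initial equilibrium: Q_0 = 5.0476, P_0 = 112.2857; CS_0 = (1/2)(5.0476)(22.7143) = 57.3265, PS_0 = (1/2)(5.0476)(30.2857) = 76.4354.
New equilibrium: 150 - 4.5Q = 82 + 6Q gives Q_1 = 6.4762, P_1 = 120.8571; CS_1 = 94.3673, PS_1 = 125.8231.
Change in consumer surplus = 94.3673 - 57.3265 = 37.0408.

37.04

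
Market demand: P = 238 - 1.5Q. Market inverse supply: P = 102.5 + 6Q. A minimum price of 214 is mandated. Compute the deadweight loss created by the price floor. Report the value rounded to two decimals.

16.02

Without the control, 238 - 1.5Q = 102.5 + 6Q so Q* = 18.0667 and P* = 210.9.
At P = 214, buyers demand (238 - 214)/1.5 = 16 while sellers would supply more, so the quantity traded is 16 at price 214.
The lost-trades triangle has base Q* - 16 = 2.0667 and height equal to the gap between the curves at Q = 16, which is 214 - 198.5 = 15.5. DWL = (1/2)(2.0667)(15.5) = 16.0167.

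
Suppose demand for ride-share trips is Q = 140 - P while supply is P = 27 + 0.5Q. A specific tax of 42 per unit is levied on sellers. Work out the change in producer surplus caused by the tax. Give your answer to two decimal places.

Rewriting demand in inverse form: P = 140 - Q.
Pre-tax equilibrium: 140 - Q = 27 + 0.5Q gives Q* = 75.3333, P* = 64.6667.
With the tax, sellers need 42 more per unit: 140 - Q = 27 + 0.5Q + 42, so Q_t = 47.3333. Buyers pay P_b = 92.6667; sellers receive P_s = P_b - 42 = 50.6667.
Producers lose the trapezoid between P_s and P* out to Q_t plus the triangle from Q_t to Q*: change in PS = 560.1111 - 1418.7778 = -858.6667.

-858.67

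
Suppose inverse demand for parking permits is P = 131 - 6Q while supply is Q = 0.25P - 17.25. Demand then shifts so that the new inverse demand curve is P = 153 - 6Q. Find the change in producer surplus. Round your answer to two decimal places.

64.24

Rewriting supply in inverse form: P = 69 + 4Q.
Initial equilibrium: Q_0 = 6.2, P_0 = 93.8; CS_0 = (1/2)(6.2)(37.2) = 115.32, PS_0 = (1/2)(6.2)(24.8) = 76.88.
New equilibrium: 153 - 6Q = 69 + 4Q gives Q_1 = 8.4, P_1 = 102.6; CS_1 = 211.68, PS_1 = 141.12.
Change in producer surplus = 141.12 - 76.88 = 64.24.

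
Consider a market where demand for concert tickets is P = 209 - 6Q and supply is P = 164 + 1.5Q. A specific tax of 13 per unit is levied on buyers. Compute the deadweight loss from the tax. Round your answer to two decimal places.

11.27

Pre-tax equilibrium: 209 - 6Q = 164 + 1.5Q gives Q* = 6, P* = 173.
A tax on buyers shifts demand down by 13: (209 - 13) - 6Q = 164 + 1.5Q, so Q_t = 4.2667. Buyers pay P_b = 183.4; sellers receive P_s = P_b - 13 = 170.4.
The welfare triangle lost has base Q* - Q_t = 1.7333 and height t = 13, so DWL = (1/2)(1.7333)(13) = 11.2667.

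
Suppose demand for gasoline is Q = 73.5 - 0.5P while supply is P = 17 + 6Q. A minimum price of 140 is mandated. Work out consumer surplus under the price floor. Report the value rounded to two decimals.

Rewriting demand in inverse form: P = 147 - 2Q.
Free-market equilibrium: 147 - 2Q = 17 + 6Q gives Q* = 16.25, P* = 114.5.
At the floor price 140, quantity demanded is (147 - 140)/2 = 3.5; demand is the short side, so Q = 3.5 trades at P = 140.
CS is the triangle under demand above 140: (1/2)(3.5)(147 - 140) = 12.25.

12.25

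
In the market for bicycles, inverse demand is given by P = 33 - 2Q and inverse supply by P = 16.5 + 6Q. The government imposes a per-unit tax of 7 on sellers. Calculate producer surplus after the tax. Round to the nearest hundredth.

4.23

Without the tax, 33 - 2Q = 16.5 + 6Q so Q* = 2.0625 and P* = 28.875.
A tax on sellers shifts supply up by 7: 33 - 2Q = 16.5 + 6Q + 7, so Q_t = 1.1875. Buyers pay P_b = 30.625; sellers receive P_s = P_b - 7 = 23.625.
PS = (1/2)(Q_t)(P_s - 16.5) = (1/2)(1.1875)(7.125) = 4.2305.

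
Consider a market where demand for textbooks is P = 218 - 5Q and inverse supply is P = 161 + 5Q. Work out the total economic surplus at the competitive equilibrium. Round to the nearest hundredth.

Setting demand equal to supply, 57 = 10Q, so Q* = 5.7 and P* = 189.5.
CS = (1/2)(5.7)(28.5) = 81.225 and PS = (1/2)(5.7)(28.5) = 81.225, so total surplus = 162.45.

162.45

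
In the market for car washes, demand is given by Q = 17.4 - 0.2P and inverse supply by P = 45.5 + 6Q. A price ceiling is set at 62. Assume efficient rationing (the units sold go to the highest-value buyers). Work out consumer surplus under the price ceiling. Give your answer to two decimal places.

Rewriting demand in inverse form: P = 87 - 5Q.
Free-market equilibrium: 87 - 5Q = 45.5 + 6Q gives Q* = 3.7727, P* = 68.1364.
At the ceiling price 62, quantity supplied is (62 - 45.5)/6 = 2.75; supply is the short side, so Q = 2.75 trades at P = 62.
The demand price at Q = 2.75 is 73.25. CS is the trapezoid between demand and 62 over [0, 2.75]: (1/2)[(87 - 62) + (73.25 - 62)](2.75) = 49.8438.

49.84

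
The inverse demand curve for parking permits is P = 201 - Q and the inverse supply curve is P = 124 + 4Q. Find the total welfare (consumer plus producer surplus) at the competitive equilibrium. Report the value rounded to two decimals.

Equilibrium: 201 - Q = 124 + 4Q, so Q* = 15.4 and P* = 185.6.
CS = (1/2)(15.4)(15.4) = 118.58 and PS = (1/2)(15.4)(61.6) = 474.32, so total surplus = 592.9.

592.90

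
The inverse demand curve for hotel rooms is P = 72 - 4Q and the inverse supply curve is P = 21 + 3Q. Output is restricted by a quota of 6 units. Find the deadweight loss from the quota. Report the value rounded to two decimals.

5.79

Without the quota, 72 - 4Q = 21 + 3Q gives Q* = 7.2857.
At Q = 6 the demand price is 72 - 4(6) = 48 and the supply price is 21 + 3(6) = 39.
Deadweight loss is the triangle between the curves from 6 to 7.2857: (1/2)(48 - 39)(7.2857 - 6) = 5.7857.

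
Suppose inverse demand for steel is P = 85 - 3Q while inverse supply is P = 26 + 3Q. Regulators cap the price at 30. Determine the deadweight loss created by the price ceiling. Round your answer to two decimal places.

216.75

Without the control, 85 - 3Q = 26 + 3Q so Q* = 9.8333 and P* = 55.5.
At P = 30, sellers supply (30 - 26)/3 = 1.3333 while buyers want more, so the quantity traded is 1.3333 at price 30.
At Q = 1.3333 the demand price is 81 and the supply price is 30. Deadweight loss is the triangle between the curves from 1.3333 to 9.8333: (1/2)(81 - 30)(9.8333 - 1.3333) = 216.75.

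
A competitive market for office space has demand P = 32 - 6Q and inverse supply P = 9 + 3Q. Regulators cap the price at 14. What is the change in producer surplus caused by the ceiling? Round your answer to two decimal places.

Free-market equilibrium: 32 - 6Q = 9 + 3Q gives Q* = 2.5556, P* = 16.6667.
At P = 14, sellers supply (14 - 9)/3 = 1.6667 while buyers want more, so the quantity traded is 1.6667 at price 14.
PS goes from (1/2)(2.5556)(7.6667) = 9.7963 to 4.1667 (computed as (14 - 9)(1.6667) - (1/2)(3)(1.6667)^2), a change of -5.6296.

-5.63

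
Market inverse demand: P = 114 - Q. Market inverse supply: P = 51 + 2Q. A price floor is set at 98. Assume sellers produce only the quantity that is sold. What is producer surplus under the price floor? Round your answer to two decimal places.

496.00

Free-market equilibrium: 114 - Q = 51 + 2Q gives Q* = 21, P* = 93.
At P = 98, buyers demand (114 - 98)/1 = 16 while sellers would supply more, so the quantity traded is 16 at price 98.
The supply price at Q = 16 is 83. PS is the trapezoid between 98 and supply over [0, 16]: (1/2)[(98 - 51) + (98 - 83)](16) = 496.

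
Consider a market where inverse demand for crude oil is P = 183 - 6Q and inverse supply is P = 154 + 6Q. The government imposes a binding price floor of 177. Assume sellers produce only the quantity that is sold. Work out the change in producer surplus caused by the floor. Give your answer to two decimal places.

Without the control, 183 - 6Q = 154 + 6Q so Q* = 2.4167 and P* = 168.5.
At P = 177, buyers demand (183 - 177)/6 = 1 while sellers would supply more, so the quantity traded is 1 at price 177.
PS goes from (1/2)(2.4167)(14.5) = 17.5208 to 20 (computed as (177 - 154)(1) - (1/2)(6)(1)^2), a change of 2.4792.

2.48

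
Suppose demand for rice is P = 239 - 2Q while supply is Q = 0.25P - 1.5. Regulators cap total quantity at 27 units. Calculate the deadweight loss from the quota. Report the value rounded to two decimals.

Rewriting supply in inverse form: P = 6 + 4Q.
Unrestricted equilibrium: Q* = (239 - 6)/(2 + 4) = 38.8333.
At Q = 27 the demand price is 239 - 2(27) = 185 and the supply price is 6 + 4(27) = 114.
DWL = (1/2)(gap between curves at 27) x (Q* - 27) = (1/2)(71)(11.8333) = 420.0833.

420.08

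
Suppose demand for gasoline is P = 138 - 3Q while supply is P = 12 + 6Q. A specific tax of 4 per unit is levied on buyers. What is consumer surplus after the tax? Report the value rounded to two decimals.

Without the tax, 138 - 3Q = 12 + 6Q so Q* = 14 and P* = 96.
A tax on buyers shifts demand down by 4: (138 - 4) - 3Q = 12 + 6Q, so Q_t = 13.5556. Buyers pay P_b = 97.3333; sellers receive P_s = P_b - 4 = 93.3333.
Consumer surplus is the triangle under demand above P_b: (1/2)(13.5556)(138 - 97.3333) = 275.6296.

275.63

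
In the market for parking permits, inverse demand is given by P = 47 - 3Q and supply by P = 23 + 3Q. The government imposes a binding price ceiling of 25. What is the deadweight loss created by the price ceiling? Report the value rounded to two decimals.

33.33

Without the control, 47 - 3Q = 23 + 3Q so Q* = 4 and P* = 35.
At the ceiling price 25, quantity supplied is (25 - 23)/3 = 0.6667; supply is the short side, so Q = 0.6667 trades at P = 25.
At Q = 0.6667 the demand price is 45 and the supply price is 25. Deadweight loss is the triangle between the curves from 0.6667 to 4: (1/2)(45 - 25)(4 - 0.6667) = 33.3333.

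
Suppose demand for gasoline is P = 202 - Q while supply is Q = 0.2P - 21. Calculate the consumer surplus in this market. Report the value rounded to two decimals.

Rewriting supply in inverse form: P = 105 + 5Q.
Set 202 - Q = 105 + 5Q, which gives 97 = 6Q, so Q* = 16.1667 and P* = 202 - (16.1667) = 185.8333.
The demand choke price is 202, so CS = (1/2)(Q*)(202 - P*) = (1/2)(16.1667)(16.1667) = 130.6806.

130.68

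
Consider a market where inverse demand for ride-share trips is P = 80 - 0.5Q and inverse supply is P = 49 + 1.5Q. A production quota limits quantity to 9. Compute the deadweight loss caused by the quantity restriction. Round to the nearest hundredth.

Unrestricted equilibrium: Q* = (80 - 49)/(0.5 + 1.5) = 15.5.
At Q = 9 the demand price is 80 - 0.5(9) = 75.5 and the supply price is 49 + 1.5(9) = 62.5.
Deadweight loss is the triangle between the curves from 9 to 15.5: (1/2)(75.5 - 62.5)(15.5 - 9) = 42.25.

42.25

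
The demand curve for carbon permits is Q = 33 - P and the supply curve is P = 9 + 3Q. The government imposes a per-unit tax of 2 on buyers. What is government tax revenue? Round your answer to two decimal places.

11.00

Rewriting demand in inverse form: P = 33 - Q.
Without the tax, 33 - Q = 9 + 3Q so Q* = 6 and P* = 27.
With the tax, buyers' net willingness to pay falls by 2: (33 - 2) - Q = 9 + 3Q, so Q_t = 5.5. Buyers pay P_b = 27.5; sellers receive P_s = P_b - 2 = 25.5.
Revenue is the tax times quantity traded: 2 x 5.5 = 11.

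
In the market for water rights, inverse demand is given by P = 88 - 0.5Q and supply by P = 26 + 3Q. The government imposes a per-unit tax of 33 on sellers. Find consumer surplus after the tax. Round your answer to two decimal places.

17.16

Without the tax, 88 - 0.5Q = 26 + 3Q so Q* = 17.7143 and P* = 79.1429.
A tax on sellers shifts supply up by 33: 88 - 0.5Q = 26 + 3Q + 33, so Q_t = 8.2857. Buyers pay P_b = 83.8571; sellers receive P_s = P_b - 33 = 50.8571.
Consumer surplus is the triangle under demand above P_b: (1/2)(8.2857)(88 - 83.8571) = 17.1633.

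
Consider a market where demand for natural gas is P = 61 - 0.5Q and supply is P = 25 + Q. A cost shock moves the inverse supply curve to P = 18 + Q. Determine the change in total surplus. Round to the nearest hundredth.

Initial equilibrium: Q_0 = 24, P_0 = 49; CS_0 = (1/2)(24)(12) = 144, PS_0 = (1/2)(24)(24) = 288.
New equilibrium: 61 - 0.5Q = 18 + Q gives Q_1 = 28.6667, P_1 = 46.6667; CS_1 = 205.4444, PS_1 = 410.8889.
Change in total surplus = (205.4444 + 410.8889) - (144 + 288) = 184.3333.

184.33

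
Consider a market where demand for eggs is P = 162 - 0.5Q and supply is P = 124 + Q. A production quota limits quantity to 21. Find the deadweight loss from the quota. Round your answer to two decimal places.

Without the quota, 162 - 0.5Q = 124 + Q gives Q* = 25.3333.
At Q = 21 the demand price is 162 - 0.5(21) = 151.5 and the supply price is 124 + (21) = 145.
DWL = (1/2)(gap between curves at 21) x (Q* - 21) = (1/2)(6.5)(4.3333) = 14.0833.

14.08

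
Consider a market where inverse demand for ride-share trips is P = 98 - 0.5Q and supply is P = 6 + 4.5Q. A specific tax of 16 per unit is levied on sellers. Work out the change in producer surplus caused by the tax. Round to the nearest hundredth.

Without the tax, 98 - 0.5Q = 6 + 4.5Q so Q* = 18.4 and P* = 88.8.
With the tax, sellers need 16 more per unit: 98 - 0.5Q = 6 + 4.5Q + 16, so Q_t = 15.2. Buyers pay P_b = 90.4; sellers receive P_s = P_b - 16 = 74.4.
PS falls from (1/2)(18.4)(82.8) = 761.76 to (1/2)(15.2)(68.4) = 519.84, a change of -241.92.

-241.92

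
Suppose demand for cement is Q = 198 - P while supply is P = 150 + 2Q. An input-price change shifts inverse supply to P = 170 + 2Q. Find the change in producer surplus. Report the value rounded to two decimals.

-168.89

Rewriting demand in inverse form: P = 198 - Q.
Initial equilibrium: Q_0 = 16, P_0 = 182; CS_0 = (1/2)(16)(16) = 128, PS_0 = (1/2)(16)(32) = 256.
New equilibrium: 198 - Q = 170 + 2Q gives Q_1 = 9.3333, P_1 = 188.6667; CS_1 = 43.5556, PS_1 = 87.1111.
Change in producer surplus = 87.1111 - 256 = -168.8889.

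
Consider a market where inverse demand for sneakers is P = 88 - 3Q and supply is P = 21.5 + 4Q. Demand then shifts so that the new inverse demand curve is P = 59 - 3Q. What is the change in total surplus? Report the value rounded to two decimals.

Initial equilibrium: Q_0 = 9.5, P_0 = 59.5; CS_0 = (1/2)(9.5)(28.5) = 135.375, PS_0 = (1/2)(9.5)(38) = 180.5.
New equilibrium: 59 - 3Q = 21.5 + 4Q gives Q_1 = 5.3571, P_1 = 42.9286; CS_1 = 43.0485, PS_1 = 57.398.
Change in total surplus = (43.0485 + 57.398) - (135.375 + 180.5) = -215.4286.

-215.43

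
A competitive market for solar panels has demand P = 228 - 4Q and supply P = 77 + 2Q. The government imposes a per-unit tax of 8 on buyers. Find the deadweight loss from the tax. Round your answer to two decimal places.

5.33

Without the tax, 228 - 4Q = 77 + 2Q so Q* = 25.1667 and P* = 127.3333.
A tax on buyers shifts demand down by 8: (228 - 8) - 4Q = 77 + 2Q, so Q_t = 23.8333. Buyers pay P_b = 132.6667; sellers receive P_s = P_b - 8 = 124.6667.
Deadweight loss is the triangle between the curves from Q_t to Q*: (1/2)(25.1667 - 23.8333)(8) = 5.3333.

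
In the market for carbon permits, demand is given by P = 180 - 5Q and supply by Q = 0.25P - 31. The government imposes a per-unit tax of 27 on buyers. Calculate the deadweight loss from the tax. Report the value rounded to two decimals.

40.50

Rewriting supply in inverse form: P = 124 + 4Q.
Pre-tax equilibrium: 180 - 5Q = 124 + 4Q gives Q* = 6.2222, P* = 148.8889.
With the tax, buyers' net willingness to pay falls by 27: (180 - 27) - 5Q = 124 + 4Q, so Q_t = 3.2222. Buyers pay P_b = 163.8889; sellers receive P_s = P_b - 27 = 136.8889.
The welfare triangle lost has base Q* - Q_t = 3 and height t = 27, so DWL = (1/2)(3)(27) = 40.5.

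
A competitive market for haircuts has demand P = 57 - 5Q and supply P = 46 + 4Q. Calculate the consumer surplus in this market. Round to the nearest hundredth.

3.73

Equilibrium: 57 - 5Q = 46 + 4Q, so Q* = 1.2222 and P* = 50.8889.
CS is the area between the demand curve and P* from 0 to Q*: (1/2)(1.2222)(6.1111) = 3.7346.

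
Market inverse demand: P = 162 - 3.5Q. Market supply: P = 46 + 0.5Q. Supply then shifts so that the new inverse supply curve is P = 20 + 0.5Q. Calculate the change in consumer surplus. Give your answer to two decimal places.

733.69

Initial equilibrium: Q_0 = 29, P_0 = 60.5; CS_0 = (1/2)(29)(101.5) = 1471.75, PS_0 = (1/2)(29)(14.5) = 210.25.
New equilibrium: 162 - 3.5Q = 20 + 0.5Q gives Q_1 = 35.5, P_1 = 37.75; CS_1 = 2205.4375, PS_1 = 315.0625.
Change in consumer surplus = 2205.4375 - 1471.75 = 733.6875.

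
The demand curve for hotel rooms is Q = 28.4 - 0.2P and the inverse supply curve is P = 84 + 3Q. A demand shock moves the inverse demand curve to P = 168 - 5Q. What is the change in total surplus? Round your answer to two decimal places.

Rewriting demand in inverse form: P = 142 - 5Q.
Initial equilibrium: Q_0 = 7.25, P_0 = 105.75; CS_0 = (1/2)(7.25)(36.25) = 131.4062, PS_0 = (1/2)(7.25)(21.75) = 78.8438.
New equilibrium: 168 - 5Q = 84 + 3Q gives Q_1 = 10.5, P_1 = 115.5; CS_1 = 275.625, PS_1 = 165.375.
Change in total surplus = (275.625 + 165.375) - (131.4062 + 78.8438) = 230.75.

230.75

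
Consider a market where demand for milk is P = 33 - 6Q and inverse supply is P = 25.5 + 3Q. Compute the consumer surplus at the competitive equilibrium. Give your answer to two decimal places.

Set 33 - 6Q = 25.5 + 3Q, which gives 7.5 = 9Q, so Q* = 0.8333 and P* = 33 - 6(0.8333) = 28.
Consumer surplus is the triangle under demand above P*: (1/2)(0.8333)(33 - 28) = (1/2)(0.8333)(5) = 2.0833.

2.08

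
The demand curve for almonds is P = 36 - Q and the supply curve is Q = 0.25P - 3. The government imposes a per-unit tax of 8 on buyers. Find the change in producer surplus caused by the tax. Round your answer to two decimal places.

-25.60

Rewriting supply in inverse form: P = 12 + 4Q.
Without the tax, 36 - Q = 12 + 4Q so Q* = 4.8 and P* = 31.2.
A tax on buyers shifts demand down by 8: (36 - 8) - Q = 12 + 4Q, so Q_t = 3.2. Buyers pay P_b = 32.8; sellers receive P_s = P_b - 8 = 24.8.
Producers lose the trapezoid between P_s and P* out to Q_t plus the triangle from Q_t to Q*: change in PS = 20.48 - 46.08 = -25.6.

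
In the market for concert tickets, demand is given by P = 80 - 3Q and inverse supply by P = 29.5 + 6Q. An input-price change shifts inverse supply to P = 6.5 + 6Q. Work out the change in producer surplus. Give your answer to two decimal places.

Initial equilibrium: Q_0 = 5.6111, P_0 = 63.1667; CS_0 = (1/2)(5.6111)(16.8333) = 47.2269, PS_0 = (1/2)(5.6111)(33.6667) = 94.4537.
New equilibrium: 80 - 3Q = 6.5 + 6Q gives Q_1 = 8.1667, P_1 = 55.5; CS_1 = 100.0417, PS_1 = 200.0833.
Change in producer surplus = 200.0833 - 94.4537 = 105.6296.

105.63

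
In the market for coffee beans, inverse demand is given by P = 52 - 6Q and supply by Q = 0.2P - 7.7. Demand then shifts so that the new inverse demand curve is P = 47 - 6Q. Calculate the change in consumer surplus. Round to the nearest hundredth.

Rewriting supply in inverse form: P = 38.5 + 5Q.
Initial equilibrium: Q_0 = 1.2273, P_0 = 44.6364; CS_0 = (1/2)(1.2273)(7.3636) = 4.5186, PS_0 = (1/2)(1.2273)(6.1364) = 3.7655.
New equilibrium: 47 - 6Q = 38.5 + 5Q gives Q_1 = 0.7727, P_1 = 42.3636; CS_1 = 1.7913, PS_1 = 1.4928.
Change in consumer surplus = 1.7913 - 4.5186 = -2.7273.

-2.73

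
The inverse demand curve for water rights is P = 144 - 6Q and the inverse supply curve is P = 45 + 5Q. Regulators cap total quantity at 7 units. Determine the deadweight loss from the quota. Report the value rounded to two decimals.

Without the quota, 144 - 6Q = 45 + 5Q gives Q* = 9.
At Q = 7 the demand price is 144 - 6(7) = 102 and the supply price is 45 + 5(7) = 80.
Deadweight loss is the triangle between the curves from 7 to 9: (1/2)(102 - 80)(9 - 7) = 22.

22.00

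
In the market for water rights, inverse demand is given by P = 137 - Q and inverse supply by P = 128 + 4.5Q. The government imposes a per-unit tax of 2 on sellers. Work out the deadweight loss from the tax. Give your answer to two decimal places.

Without the tax, 137 - Q = 128 + 4.5Q so Q* = 1.6364 and P* = 135.3636.
With the tax, sellers need 2 more per unit: 137 - Q = 128 + 4.5Q + 2, so Q_t = 1.2727. Buyers pay P_b = 135.7273; sellers receive P_s = P_b - 2 = 133.7273.
The welfare triangle lost has base Q* - Q_t = 0.3636 and height t = 2, so DWL = (1/2)(0.3636)(2) = 0.3636.

0.36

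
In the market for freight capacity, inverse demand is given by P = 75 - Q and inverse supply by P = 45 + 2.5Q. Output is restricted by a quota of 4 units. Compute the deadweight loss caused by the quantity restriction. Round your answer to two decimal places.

Unrestricted equilibrium: Q* = (75 - 45)/(1 + 2.5) = 8.5714.
At Q = 4 the demand price is 75 - (4) = 71 and the supply price is 45 + 2.5(4) = 55.
Deadweight loss is the triangle between the curves from 4 to 8.5714: (1/2)(71 - 55)(8.5714 - 4) = 36.5714.

36.57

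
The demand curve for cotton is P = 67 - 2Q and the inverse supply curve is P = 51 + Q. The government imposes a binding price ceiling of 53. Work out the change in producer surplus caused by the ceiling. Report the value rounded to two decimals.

Without the control, 67 - 2Q = 51 + Q so Q* = 5.3333 and P* = 56.3333.
At P = 53, sellers supply (53 - 51)/1 = 2 while buyers want more, so the quantity traded is 2 at price 53.
PS goes from (1/2)(5.3333)(5.3333) = 14.2222 to 2 (computed as (53 - 51)(2) - (1/2)(1)(2)^2), a change of -12.2222.

-12.22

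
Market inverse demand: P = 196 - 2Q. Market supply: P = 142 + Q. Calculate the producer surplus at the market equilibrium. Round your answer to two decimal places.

Set 196 - 2Q = 142 + Q, which gives 54 = 3Q, so Q* = 18 and P* = 196 - 2(18) = 160.
PS is the area between P* and the supply curve from 0 to Q*: (1/2)(18)(18) = 162.

162.00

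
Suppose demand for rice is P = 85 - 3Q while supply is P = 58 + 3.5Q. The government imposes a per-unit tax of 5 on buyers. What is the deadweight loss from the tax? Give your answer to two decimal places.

Without the tax, 85 - 3Q = 58 + 3.5Q so Q* = 4.1538 and P* = 72.5385.
With the tax, buyers' net willingness to pay falls by 5: (85 - 5) - 3Q = 58 + 3.5Q, so Q_t = 3.3846. Buyers pay P_b = 74.8462; sellers receive P_s = P_b - 5 = 69.8462.
Deadweight loss is the triangle between the curves from Q_t to Q*: (1/2)(4.1538 - 3.3846)(5) = 1.9231.

1.92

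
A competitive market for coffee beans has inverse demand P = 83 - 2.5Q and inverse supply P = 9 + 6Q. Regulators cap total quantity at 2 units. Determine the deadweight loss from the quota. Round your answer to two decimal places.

191.12

Unrestricted equilibrium: Q* = (83 - 9)/(2.5 + 6) = 8.7059.
At Q = 2 the demand price is 83 - 2.5(2) = 78 and the supply price is 9 + 6(2) = 21.
DWL = (1/2)(gap between curves at 2) x (Q* - 2) = (1/2)(57)(6.7059) = 191.1176.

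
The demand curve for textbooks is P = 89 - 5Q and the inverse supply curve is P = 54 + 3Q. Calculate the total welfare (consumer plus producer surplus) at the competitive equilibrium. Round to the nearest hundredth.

Setting demand equal to supply, 35 = 8Q, so Q* = 4.375 and P* = 67.125.
Total surplus is the full triangle between the curves from 0 to Q*: (1/2)(4.375)(89 - 54) = 76.5625.

76.56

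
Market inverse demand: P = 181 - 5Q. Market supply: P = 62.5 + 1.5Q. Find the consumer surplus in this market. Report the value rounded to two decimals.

830.90

Set 181 - 5Q = 62.5 + 1.5Q, which gives 118.5 = 6.5Q, so Q* = 18.2308 and P* = 181 - 5(18.2308) = 89.8462.
The demand choke price is 181, so CS = (1/2)(Q*)(181 - P*) = (1/2)(18.2308)(91.1538) = 830.9024.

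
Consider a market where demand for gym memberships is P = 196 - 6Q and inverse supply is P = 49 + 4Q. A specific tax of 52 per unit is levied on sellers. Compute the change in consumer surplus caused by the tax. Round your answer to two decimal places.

Pre-tax equilibrium: 196 - 6Q = 49 + 4Q gives Q* = 14.7, P* = 107.8.
With the tax, sellers need 52 more per unit: 196 - 6Q = 49 + 4Q + 52, so Q_t = 9.5. Buyers pay P_b = 139; sellers receive P_s = P_b - 52 = 87.
Consumers lose the trapezoid between P* and P_b out to Q_t plus the triangle from Q_t to Q*: change in CS = 270.75 - 648.27 = -377.52.

-377.52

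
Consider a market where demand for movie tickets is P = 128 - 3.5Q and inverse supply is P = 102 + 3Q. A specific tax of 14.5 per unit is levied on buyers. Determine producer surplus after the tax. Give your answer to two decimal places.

Pre-tax equilibrium: 128 - 3.5Q = 102 + 3Q gives Q* = 4, P* = 114.
With the tax, buyers' net willingness to pay falls by 14.5: (128 - 14.5) - 3.5Q = 102 + 3Q, so Q_t = 1.7692. Buyers pay P_b = 121.8077; sellers receive P_s = P_b - 14.5 = 107.3077.
Producer surplus is the triangle above supply below P_s: (1/2)(1.7692)(107.3077 - 102) = 4.6953.

4.70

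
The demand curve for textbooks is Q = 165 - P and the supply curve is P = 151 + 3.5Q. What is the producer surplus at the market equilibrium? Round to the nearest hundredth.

16.94

Rewriting demand in inverse form: P = 165 - Q.
Equilibrium: 165 - Q = 151 + 3.5Q, so Q* = 3.1111 and P* = 161.8889.
Producer surplus is the triangle above supply below P*: (1/2)(3.1111)(161.8889 - 151) = (1/2)(3.1111)(10.8889) = 16.9383.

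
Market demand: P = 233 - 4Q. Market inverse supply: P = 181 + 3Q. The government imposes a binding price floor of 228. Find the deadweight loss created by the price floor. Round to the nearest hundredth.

133.61

Free-market equilibrium: 233 - 4Q = 181 + 3Q gives Q* = 7.4286, P* = 203.2857.
At the floor price 228, quantity demanded is (233 - 228)/4 = 1.25; demand is the short side, so Q = 1.25 trades at P = 228.
The lost-trades triangle has base Q* - 1.25 = 6.1786 and height equal to the gap between the curves at Q = 1.25, which is 228 - 184.75 = 43.25. DWL = (1/2)(6.1786)(43.25) = 133.6116.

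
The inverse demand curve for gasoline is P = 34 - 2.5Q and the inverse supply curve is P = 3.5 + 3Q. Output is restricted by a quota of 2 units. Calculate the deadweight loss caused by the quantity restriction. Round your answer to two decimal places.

34.57

Unrestricted equilibrium: Q* = (34 - 3.5)/(2.5 + 3) = 5.5455.
At Q = 2 the demand price is 34 - 2.5(2) = 29 and the supply price is 3.5 + 3(2) = 9.5.
Deadweight loss is the triangle between the curves from 2 to 5.5455: (1/2)(29 - 9.5)(5.5455 - 2) = 34.5682.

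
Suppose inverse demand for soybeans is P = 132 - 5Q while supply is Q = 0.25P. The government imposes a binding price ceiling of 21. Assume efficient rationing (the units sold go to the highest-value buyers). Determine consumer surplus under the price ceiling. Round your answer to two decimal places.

513.84

Rewriting supply in inverse form: P = 4Q.
Free-market equilibrium: 132 - 5Q = 4Q gives Q* = 14.6667, P* = 58.6667.
At the ceiling price 21, quantity supplied is (21 - 0)/4 = 5.25; supply is the short side, so Q = 5.25 trades at P = 21.
The demand price at Q = 5.25 is 105.75. CS is the trapezoid between demand and 21 over [0, 5.25]: (1/2)[(132 - 21) + (105.75 - 21)](5.25) = 513.8438.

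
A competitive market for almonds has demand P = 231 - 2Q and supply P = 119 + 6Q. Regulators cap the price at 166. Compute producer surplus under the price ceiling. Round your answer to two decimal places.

Free-market equilibrium: 231 - 2Q = 119 + 6Q gives Q* = 14, P* = 203.
At P = 166, sellers supply (166 - 119)/6 = 7.8333 while buyers want more, so the quantity traded is 7.8333 at price 166.
PS is the triangle above supply below 166: (1/2)(7.8333)(166 - 119) = 184.0833.

184.08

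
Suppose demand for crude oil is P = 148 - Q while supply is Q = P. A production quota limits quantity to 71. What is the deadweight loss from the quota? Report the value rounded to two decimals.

Rewriting supply in inverse form: P = Q.
Unrestricted equilibrium: Q* = (148 - 0)/(1 + 1) = 74.
At Q = 71 the demand price is 148 - (71) = 77 and the supply price is 0 + (71) = 71.
DWL = (1/2)(gap between curves at 71) x (Q* - 71) = (1/2)(6)(3) = 9.

9.00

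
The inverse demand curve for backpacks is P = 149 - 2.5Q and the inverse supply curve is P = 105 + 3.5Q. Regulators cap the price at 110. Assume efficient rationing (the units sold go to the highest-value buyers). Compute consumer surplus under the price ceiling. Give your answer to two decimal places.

Free-market equilibrium: 149 - 2.5Q = 105 + 3.5Q gives Q* = 7.3333, P* = 130.6667.
At the ceiling price 110, quantity supplied is (110 - 105)/3.5 = 1.4286; supply is the short side, so Q = 1.4286 trades at P = 110.
The demand price at Q = 1.4286 is 145.4286. CS is the trapezoid between demand and 110 over [0, 1.4286]: (1/2)[(149 - 110) + (145.4286 - 110)](1.4286) = 53.1633.

53.16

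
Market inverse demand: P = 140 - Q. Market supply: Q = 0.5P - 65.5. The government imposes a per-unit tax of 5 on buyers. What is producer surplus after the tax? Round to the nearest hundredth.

Rewriting supply in inverse form: P = 131 + 2Q.
Without the tax, 140 - Q = 131 + 2Q so Q* = 3 and P* = 137.
A tax on buyers shifts demand down by 5: (140 - 5) - Q = 131 + 2Q, so Q_t = 1.3333. Buyers pay P_b = 138.6667; sellers receive P_s = P_b - 5 = 133.6667.
PS = (1/2)(Q_t)(P_s - 131) = (1/2)(1.3333)(2.6667) = 1.7778.

1.78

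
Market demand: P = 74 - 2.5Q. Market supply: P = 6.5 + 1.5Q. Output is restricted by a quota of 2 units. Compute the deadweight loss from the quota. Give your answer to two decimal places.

Unrestricted equilibrium: Q* = (74 - 6.5)/(2.5 + 1.5) = 16.875.
At Q = 2 the demand price is 74 - 2.5(2) = 69 and the supply price is 6.5 + 1.5(2) = 9.5.
DWL = (1/2)(gap between curves at 2) x (Q* - 2) = (1/2)(59.5)(14.875) = 442.5312.

442.53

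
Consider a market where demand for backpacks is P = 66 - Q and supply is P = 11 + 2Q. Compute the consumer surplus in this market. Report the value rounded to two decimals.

168.06

Equilibrium: 66 - Q = 11 + 2Q, so Q* = 18.3333 and P* = 47.6667.
CS is the area between the demand curve and P* from 0 to Q*: (1/2)(18.3333)(18.3333) = 168.0556.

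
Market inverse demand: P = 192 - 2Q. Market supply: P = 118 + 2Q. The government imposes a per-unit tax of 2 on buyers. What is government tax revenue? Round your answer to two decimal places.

Pre-tax equilibrium: 192 - 2Q = 118 + 2Q gives Q* = 18.5, P* = 155.
With the tax, buyers' net willingness to pay falls by 2: (192 - 2) - 2Q = 118 + 2Q, so Q_t = 18. Buyers pay P_b = 156; sellers receive P_s = P_b - 2 = 154.
Tax revenue = t x Q_t = 2 x 18 = 36.

36.00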